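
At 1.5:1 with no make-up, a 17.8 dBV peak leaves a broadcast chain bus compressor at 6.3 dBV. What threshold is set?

-16.7 dBV

Gain reduction = 17.8 − 6.3 = 11.5 dB; output overshoot = GR / (R − 1) = 11.5 / 0.5 = 23 dB.
Threshold = output − output overshoot = 6.3 − 23 = -16.7 dBV.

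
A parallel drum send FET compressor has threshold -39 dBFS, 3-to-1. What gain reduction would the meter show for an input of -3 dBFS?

24 dB

Overshoot = -3 − (-39) = 36 dB.
A 3:1 ratio leaves 12 dB of that excess.
So the signal is attenuated by 36 − 12 = 24 dB.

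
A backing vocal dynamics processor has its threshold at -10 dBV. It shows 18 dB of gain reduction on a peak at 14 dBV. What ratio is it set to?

Input overshoot = 14 − (-10) = 24 dB.
Output overshoot = 24 − 18 = 6 dB.
Ratio = input overshoot / output overshoot = 24 / 6 = 4.

4:1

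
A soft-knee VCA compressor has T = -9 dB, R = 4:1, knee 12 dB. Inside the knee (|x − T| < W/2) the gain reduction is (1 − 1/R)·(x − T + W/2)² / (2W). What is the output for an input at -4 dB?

-7.78125 dB

x − T + W/2 = -4 − (-9) + 6 = 11.
GR = (1 − 1/4) × 11² / 24 = 0.75 × 121 / 24 = 3.78125 dB.
Output = -4 − 3.78125 = -7.78125 dB.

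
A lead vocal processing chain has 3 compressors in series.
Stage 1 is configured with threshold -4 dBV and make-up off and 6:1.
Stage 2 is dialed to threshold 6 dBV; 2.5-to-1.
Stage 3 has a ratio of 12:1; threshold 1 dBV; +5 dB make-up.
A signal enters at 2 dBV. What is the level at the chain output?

2 dBV

Stage 1: overshoot 6 dB → 6/6 = 1 dB → -3 dBV.
Stage 2: -3 dBV is at or below the 6 dBV threshold — no compression; output -3 dBV.
Stage 3: below threshold (-3 ≤ 1); passes unchanged; make-up brings it to 2 dBV.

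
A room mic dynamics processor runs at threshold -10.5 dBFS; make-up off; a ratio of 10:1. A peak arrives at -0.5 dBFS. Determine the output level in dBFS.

-9.5 dBFS

The input is 10 dB above the -10.5 dBFS threshold.
At 10:1 the overshoot is divided by 10, leaving 1 dB above threshold.
Output = -10.5 + 1 = -9.5 dBFS.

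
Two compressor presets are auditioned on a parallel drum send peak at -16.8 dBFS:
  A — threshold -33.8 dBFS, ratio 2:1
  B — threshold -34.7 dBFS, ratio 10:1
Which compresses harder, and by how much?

B, by 7.61 dB

A: overshoot 17 dB → output overshoot 8.5 dB → GR 8.5 dB.
B: overshoot 17.9 dB → output overshoot 1.79 dB → GR 16.11 dB.
B applies 7.61 dB more gain reduction.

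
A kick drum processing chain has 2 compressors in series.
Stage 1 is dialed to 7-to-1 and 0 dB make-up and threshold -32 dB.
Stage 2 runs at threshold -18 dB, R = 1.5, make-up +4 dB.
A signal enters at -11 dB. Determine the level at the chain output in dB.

Stage 1: -11 dB is 21 dB over -32 dB; at 7:1 that becomes 3 dB over, giving -29 dB.
Stage 2: -29 dB is at or below the -18 dB threshold — no compression; make-up brings it to -25 dB.

-25 dB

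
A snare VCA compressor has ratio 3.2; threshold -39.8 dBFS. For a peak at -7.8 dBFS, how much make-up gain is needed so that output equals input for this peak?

Without make-up, output = threshold + overshoot/3.2 = -39.8 + 10 = -29.8 dBFS.
Gap to target: 22 dB.

22 dB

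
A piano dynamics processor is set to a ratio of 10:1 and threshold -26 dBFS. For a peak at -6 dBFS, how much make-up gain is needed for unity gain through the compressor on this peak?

The peak compresses to -26 + 20/10 = -24 dBFS.
To reach -6 dBFS requires -6 − (-24) = 18 dB of make-up.

18 dB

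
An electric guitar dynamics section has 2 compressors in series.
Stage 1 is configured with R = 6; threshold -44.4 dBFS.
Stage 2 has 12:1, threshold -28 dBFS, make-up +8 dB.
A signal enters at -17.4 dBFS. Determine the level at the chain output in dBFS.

-31.9 dBFS

Stage 1: -17.4 dBFS is 27 dB over -44.4 dBFS; at 6:1 that becomes 4.5 dB over, giving -39.9 dBFS.
Stage 2: below threshold (-39.9 ≤ -28); passes unchanged; make-up brings it to -31.9 dBFS.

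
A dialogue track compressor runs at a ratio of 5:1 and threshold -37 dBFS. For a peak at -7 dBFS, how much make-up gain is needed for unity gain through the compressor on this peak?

Without make-up, output = threshold + overshoot/5 = -37 + 6 = -31 dBFS.
Gap to target: 24 dB.

24 dB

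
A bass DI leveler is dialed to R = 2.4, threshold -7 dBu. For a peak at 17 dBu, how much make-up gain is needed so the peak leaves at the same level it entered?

Overshoot 24 dB → 24/2.4 = 10 dB after compression, so the compressed level is -7 + 10 = 3 dBu.
Make-up = target − compressed = 17 − 3 = 14 dB.

14 dB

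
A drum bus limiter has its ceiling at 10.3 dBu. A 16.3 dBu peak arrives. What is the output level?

10.3 dBu

A brickwall limiter is an ∞:1 compressor: any input above the ceiling is clamped to 10.3 dBu.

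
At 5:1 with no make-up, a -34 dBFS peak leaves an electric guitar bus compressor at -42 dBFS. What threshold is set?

-44 dBFS

Gain reduction = -34 − (-42) = 8 dB; output overshoot = GR / (R − 1) = 8 / 4 = 2 dB.
Threshold = output − output overshoot = -42 − 2 = -44 dBFS.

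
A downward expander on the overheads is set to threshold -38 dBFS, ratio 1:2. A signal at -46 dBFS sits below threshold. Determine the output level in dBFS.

-54 dBFS

The input is 8 dB below the -38 dBFS threshold.
A 1:2 expander multiplies undershoot by 2: 8 × 2 = 16 dB below threshold.
Output = -38 − 16 = -54 dBFS.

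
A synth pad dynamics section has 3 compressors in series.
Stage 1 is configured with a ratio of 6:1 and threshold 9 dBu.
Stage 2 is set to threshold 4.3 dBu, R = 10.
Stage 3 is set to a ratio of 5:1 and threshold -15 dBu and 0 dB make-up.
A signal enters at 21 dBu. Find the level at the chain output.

Stage 1: 21 dBu is 12 dB over 9 dBu; at 6:1 that becomes 2 dB over, giving 11 dBu.
Stage 2: 6.7 dB above 4.3 dBu, reduced 10:1 to 0.67 dB above → 4.97 dBu.
Stage 3: 4.97 dBu is 19.97 dB over -15 dBu; at 5:1 that becomes 3.994 dB over, giving -11.006 dBu.

-11.006 dBu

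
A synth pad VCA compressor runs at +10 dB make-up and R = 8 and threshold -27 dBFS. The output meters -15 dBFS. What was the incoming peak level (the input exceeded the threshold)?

Stripping the +10 dB make-up gives -25 dBFS at the gain stage.
That's 2 dB above the -27 dBFS threshold.
Before 8:1 compression the overshoot was 2 × 8 = 16 dB, so input = -27 + 16 = -11 dBFS.

-11 dBFS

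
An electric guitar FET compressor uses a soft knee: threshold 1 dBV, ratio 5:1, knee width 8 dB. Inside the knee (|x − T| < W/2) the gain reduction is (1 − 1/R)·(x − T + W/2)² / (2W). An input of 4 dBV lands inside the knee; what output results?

x − T + W/2 = 4 − 1 + 4 = 7.
GR = (1 − 1/5) × 7² / 16 = 0.8 × 49 / 16 = 2.45 dB.
Output = 4 − 2.45 = 1.55 dBV.

1.55 dBV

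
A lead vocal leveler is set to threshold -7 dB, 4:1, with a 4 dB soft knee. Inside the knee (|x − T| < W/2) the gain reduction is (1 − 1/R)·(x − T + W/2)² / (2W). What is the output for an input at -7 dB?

-7.375 dB

x − T + W/2 = -7 − (-7) + 2 = 2.
GR = (1 − 1/4) × 2² / 8 = 0.75 × 4 / 8 = 0.375 dB.
Output = -7 − 0.375 = -7.375 dB.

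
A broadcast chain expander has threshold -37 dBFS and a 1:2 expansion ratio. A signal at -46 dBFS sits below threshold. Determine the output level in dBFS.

-55 dBFS

Below threshold, a 1:2 expander applies gain = (2−1)×(T − x) of attenuation.
(2−1) × 9 = 9 dB, so output = -46 − 9 = -55 dBFS.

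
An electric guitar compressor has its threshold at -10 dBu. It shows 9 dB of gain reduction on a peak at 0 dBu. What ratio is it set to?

Input overshoot = 0 − (-10) = 10 dB.
Output overshoot = 10 − 9 = 1 dB.
Ratio = input overshoot / output overshoot = 10 / 1 = 10.

10:1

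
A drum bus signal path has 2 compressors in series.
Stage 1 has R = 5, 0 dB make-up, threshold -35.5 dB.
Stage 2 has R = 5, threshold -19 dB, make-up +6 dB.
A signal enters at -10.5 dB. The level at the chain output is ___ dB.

Stage 1: -10.5 dB is 25 dB over -35.5 dB; at 5:1 that becomes 5 dB over, giving -30.5 dB.
Stage 2: -30.5 dB is at or below the -19 dB threshold — no compression; make-up brings it to -24.5 dB.

-24.5 dB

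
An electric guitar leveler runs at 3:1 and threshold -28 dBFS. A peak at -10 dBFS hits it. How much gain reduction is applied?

The signal is 18 dB above threshold.
After 3:1 compression the overshoot becomes 18/3 = 6 dB.
So the signal is attenuated by 18 − 6 = 12 dB.

12 dB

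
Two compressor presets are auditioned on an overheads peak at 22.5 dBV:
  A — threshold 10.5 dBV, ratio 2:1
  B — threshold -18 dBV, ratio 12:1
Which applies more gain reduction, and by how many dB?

B, by 31.125 dB

A: GR = 12 − 12/2 = 6 dB.
B: GR = 40.5 − 40.5/12 = 37.125 dB.
B reduces 31.125 dB more.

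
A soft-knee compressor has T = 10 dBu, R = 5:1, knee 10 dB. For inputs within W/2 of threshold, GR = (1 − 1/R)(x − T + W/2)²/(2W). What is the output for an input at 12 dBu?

x − T + W/2 = 12 − 10 + 5 = 7.
GR = (1 − 1/5) × 7² / 20 = 0.8 × 49 / 20 = 1.96 dB.
Output = 12 − 1.96 = 10.04 dBu.

10.04 dBu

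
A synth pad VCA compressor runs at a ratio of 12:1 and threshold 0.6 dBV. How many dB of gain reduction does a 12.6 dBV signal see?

12.6 dBV exceeds the threshold by 12 dB.
After 12:1 compression the overshoot becomes 12/12 = 1 dB.
GR = overshoot in − overshoot out = 12 − 1 = 11 dB.

11 dB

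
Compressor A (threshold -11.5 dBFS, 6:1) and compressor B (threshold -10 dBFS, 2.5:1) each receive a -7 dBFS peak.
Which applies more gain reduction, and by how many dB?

A, by 1.95 dB

A: overshoot 4.5 dB → output overshoot 0.75 dB → GR 3.75 dB.
B: overshoot 3 dB → output overshoot 1.2 dB → GR 1.8 dB.
A applies 1.95 dB more gain reduction.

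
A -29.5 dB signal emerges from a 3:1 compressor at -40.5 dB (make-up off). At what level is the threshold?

-46 dB

Gain reduction = -29.5 − (-40.5) = 11 dB; output overshoot = GR / (R − 1) = 11 / 2 = 5.5 dB.
Threshold = output − output overshoot = -40.5 − 5.5 = -46 dB.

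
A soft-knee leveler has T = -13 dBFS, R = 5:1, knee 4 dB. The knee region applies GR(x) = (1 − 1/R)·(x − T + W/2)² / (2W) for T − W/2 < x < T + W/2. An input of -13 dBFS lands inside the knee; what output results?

x − T + W/2 = -13 − (-13) + 2 = 2.
GR = (1 − 1/5) × 2² / 8 = 0.8 × 4 / 8 = 0.4 dB.
Output = -13 − 0.4 = -13.4 dBFS.

-13.4 dBFS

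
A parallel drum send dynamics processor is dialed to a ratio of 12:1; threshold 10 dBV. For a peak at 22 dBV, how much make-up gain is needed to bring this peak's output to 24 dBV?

13 dB

The peak compresses to 10 + 12/12 = 11 dBV.
To reach 24 dBV requires 24 − 11 = 13 dB of make-up.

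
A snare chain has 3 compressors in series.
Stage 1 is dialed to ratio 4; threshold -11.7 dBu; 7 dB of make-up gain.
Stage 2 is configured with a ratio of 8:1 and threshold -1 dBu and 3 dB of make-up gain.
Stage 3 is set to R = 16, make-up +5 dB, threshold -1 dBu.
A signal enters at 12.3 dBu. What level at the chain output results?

4.205469 dBu

Stage 1: 24 dB above -11.7 dBu, reduced 4:1 to 6 dB above → -5.7 dBu; +7 dB make-up → 1.3 dBu.
Stage 2: overshoot 2.3 dB → 2.3/8 = 0.2875 dB → -0.7125 dBu; +3 dB make-up → 2.2875 dBu.
Stage 3: 2.2875 dBu is 3.2875 dB over -1 dBu; at 16:1 that becomes 0.205469 dB over, giving -0.794531 dBu; +5 dB make-up → 4.205469 dBu.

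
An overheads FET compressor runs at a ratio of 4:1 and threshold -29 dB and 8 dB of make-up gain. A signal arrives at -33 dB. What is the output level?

-25 dB

-33 dB is 4 dB below the -29 dB threshold, so no gain reduction is applied.
Make-up gain adds 8 dB: -33 + 8 = -25 dB.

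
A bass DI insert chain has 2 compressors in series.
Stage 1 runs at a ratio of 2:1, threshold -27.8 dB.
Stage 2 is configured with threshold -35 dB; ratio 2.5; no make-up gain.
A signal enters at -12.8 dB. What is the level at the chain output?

-29.12 dB

Stage 1: overshoot 15 dB → 15/2 = 7.5 dB → -20.3 dB.
Stage 2: -20.3 dB is 14.7 dB over -35 dB; at 2.5:1 that becomes 5.88 dB over, giving -29.12 dB.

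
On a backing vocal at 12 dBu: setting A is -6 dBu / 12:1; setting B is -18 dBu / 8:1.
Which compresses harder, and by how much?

B, by 9.75 dB

A: GR = 18 − 18/12 = 16.5 dB.
B: GR = 30 − 30/8 = 26.25 dB.
Difference: 9.75 dB in favour of B.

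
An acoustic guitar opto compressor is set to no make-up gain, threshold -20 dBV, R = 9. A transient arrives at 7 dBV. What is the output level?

The input is 27 dB above the -20 dBV threshold.
9:1 compression reduces that to 27/9 = 3 dB over.
That puts the output at -17 dBV.

-17 dBV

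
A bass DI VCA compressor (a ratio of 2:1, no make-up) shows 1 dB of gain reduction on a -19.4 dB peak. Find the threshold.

-21.4 dB

Let T be the threshold. Output overshoot = (input overshoot)/R, so -20.4 − T = (-19.4 − T)/2.
2·(-20.4 − T) = -19.4 − T → 1·T = -40.8 − (-19.4) = -21.4.
T = -21.4/1 = -21.4 dB.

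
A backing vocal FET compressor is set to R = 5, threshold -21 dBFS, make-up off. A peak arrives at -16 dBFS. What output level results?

-20 dBFS

The input is 5 dB above the -21 dBFS threshold.
The 5 dB excess becomes 1 dB after 5:1 reduction.
So the level is -21 + 1 = -20 dBFS.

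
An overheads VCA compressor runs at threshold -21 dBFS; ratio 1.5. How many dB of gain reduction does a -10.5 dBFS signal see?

3.5 dB

-10.5 dBFS exceeds the threshold by 10.5 dB.
A 1.5:1 ratio leaves 7 dB of that excess.
Gain reduction = 10.5 − 7 = 3.5 dB.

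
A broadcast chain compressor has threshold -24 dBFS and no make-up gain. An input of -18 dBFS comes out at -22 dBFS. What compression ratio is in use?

Input overshoot = -18 − (-24) = 6 dB; output overshoot = -22 − (-24) = 2 dB.
Ratio = 6 / 2 = 3.

3:1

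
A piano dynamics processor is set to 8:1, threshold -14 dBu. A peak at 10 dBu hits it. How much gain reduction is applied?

10 dBu exceeds the threshold by 24 dB.
At 8:1, output sits 24/8 = 3 dB above threshold.
Gain reduction = 24 − 3 = 21 dB.

21 dB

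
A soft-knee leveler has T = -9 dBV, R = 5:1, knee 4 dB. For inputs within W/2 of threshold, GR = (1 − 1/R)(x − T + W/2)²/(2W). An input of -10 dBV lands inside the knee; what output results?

x − T + W/2 = -10 − (-9) + 2 = 1.
GR = (1 − 1/5) × 1² / 8 = 0.8 × 1 / 8 = 0.1 dB.
Output = -10 − 0.1 = -10.1 dBV.

-10.1 dBV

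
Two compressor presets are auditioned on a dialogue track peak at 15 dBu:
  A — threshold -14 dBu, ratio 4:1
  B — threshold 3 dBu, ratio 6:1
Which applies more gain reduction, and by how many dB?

A: 29 dB over, compressed to 7.25 dB over, so 21.75 dB of GR.
B: 12 dB over, compressed to 2 dB over, so 10 dB of GR.
A applies 11.75 dB more gain reduction.

A, by 11.75 dB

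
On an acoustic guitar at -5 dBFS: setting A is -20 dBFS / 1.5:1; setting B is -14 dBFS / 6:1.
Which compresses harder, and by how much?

B, by 2.5 dB

A: overshoot 15 dB → output overshoot 10 dB → GR 5 dB.
B: overshoot 9 dB → output overshoot 1.5 dB → GR 7.5 dB.
B reduces 2.5 dB more.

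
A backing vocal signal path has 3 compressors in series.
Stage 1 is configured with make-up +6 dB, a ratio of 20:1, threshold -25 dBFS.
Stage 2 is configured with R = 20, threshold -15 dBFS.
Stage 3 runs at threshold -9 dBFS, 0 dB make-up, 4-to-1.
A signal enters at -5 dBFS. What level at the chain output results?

Stage 1: overshoot 20 dB → 20/20 = 1 dB → -24 dBFS; +6 dB make-up → -18 dBFS.
Stage 2: -18 dBFS is at or below the -15 dBFS threshold — no compression; output -18 dBFS.
Stage 3: below threshold (-18 ≤ -9); passes unchanged; output -18 dBFS.

-18 dBFS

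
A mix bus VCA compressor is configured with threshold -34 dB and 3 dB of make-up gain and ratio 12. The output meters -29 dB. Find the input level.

Remove make-up: -29 − 3 = -32 dB.
Post-compression overshoot = -32 − (-34) = 2 dB.
Undo the ratio: input overshoot = 2 × 12 = 24 dB, giving input = -10 dB.

-10 dB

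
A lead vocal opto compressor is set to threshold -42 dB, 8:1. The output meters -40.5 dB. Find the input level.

-30 dB

That's 1.5 dB above the -42 dB threshold.
Input overshoot = R × output overshoot = 12 dB → input = -42 + 12 = -30 dB.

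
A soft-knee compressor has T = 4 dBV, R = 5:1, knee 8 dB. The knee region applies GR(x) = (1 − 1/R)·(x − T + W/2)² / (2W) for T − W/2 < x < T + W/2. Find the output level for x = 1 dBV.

0.95 dBV

x − T + W/2 = 1 − 4 + 4 = 1.
GR = (1 − 1/5) × 1² / 16 = 0.8 × 1 / 16 = 0.05 dB.
Output = 1 − 0.05 = 0.95 dBV.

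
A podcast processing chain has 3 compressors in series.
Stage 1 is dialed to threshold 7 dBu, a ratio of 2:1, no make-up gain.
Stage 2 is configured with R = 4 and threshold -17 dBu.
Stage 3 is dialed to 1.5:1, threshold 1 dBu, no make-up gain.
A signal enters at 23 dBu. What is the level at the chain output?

-9 dBu

Stage 1: 23 dBu is 16 dB over 7 dBu; at 2:1 that becomes 8 dB over, giving 15 dBu.
Stage 2: 32 dB above -17 dBu, reduced 4:1 to 8 dB above → -9 dBu.
Stage 3: below threshold (-9 ≤ 1); passes unchanged; output -9 dBu.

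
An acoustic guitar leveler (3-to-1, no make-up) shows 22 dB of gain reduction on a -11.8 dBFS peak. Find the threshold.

Input is 33 dB above T (since output overshoot × R = input overshoot: (-33.8 − T)·3 = -11.8 − T gives T = -44.8 dBFS).
Check: -44.8 + (-11.8 − (-44.8))/3 = -44.8 + 11 = -33.8 dBFS. ✓

-44.8 dBFS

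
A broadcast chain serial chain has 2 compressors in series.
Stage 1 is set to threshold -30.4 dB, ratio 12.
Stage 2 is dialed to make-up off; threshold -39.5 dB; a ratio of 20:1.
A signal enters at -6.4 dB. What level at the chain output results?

Stage 1: 24 dB above -30.4 dB, reduced 12:1 to 2 dB above → -28.4 dB.
Stage 2: overshoot 11.1 dB → 11.1/20 = 0.555 dB → -38.945 dB.

-38.945 dB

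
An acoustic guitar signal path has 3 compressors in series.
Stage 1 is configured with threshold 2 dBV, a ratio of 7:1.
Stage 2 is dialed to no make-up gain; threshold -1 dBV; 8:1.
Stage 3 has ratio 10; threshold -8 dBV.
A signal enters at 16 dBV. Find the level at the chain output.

-7.2375 dBV

Stage 1: overshoot 14 dB → 14/7 = 2 dB → 4 dBV.
Stage 2: 4 dBV is 5 dB over -1 dBV; at 8:1 that becomes 0.625 dB over, giving -0.375 dBV.
Stage 3: 7.625 dB above -8 dBV, reduced 10:1 to 0.7625 dB above → -7.2375 dBV.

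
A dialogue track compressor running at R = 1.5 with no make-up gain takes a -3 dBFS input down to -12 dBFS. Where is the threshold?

Input is 27 dB above T (since output overshoot × R = input overshoot: (-12 − T)·1.5 = -3 − T gives T = -30 dBFS).
Check: -30 + (-3 − (-30))/1.5 = -30 + 18 = -12 dBFS. ✓

-30 dBFS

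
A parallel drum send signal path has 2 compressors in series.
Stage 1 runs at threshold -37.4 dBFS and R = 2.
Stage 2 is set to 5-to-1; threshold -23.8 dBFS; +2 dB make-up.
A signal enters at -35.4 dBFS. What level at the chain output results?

Stage 1: 2 dB above -37.4 dBFS, reduced 2:1 to 1 dB above → -36.4 dBFS.
Stage 2: -36.4 dBFS is at or below the -23.8 dBFS threshold — no compression; make-up brings it to -34.4 dBFS.

-34.4 dBFS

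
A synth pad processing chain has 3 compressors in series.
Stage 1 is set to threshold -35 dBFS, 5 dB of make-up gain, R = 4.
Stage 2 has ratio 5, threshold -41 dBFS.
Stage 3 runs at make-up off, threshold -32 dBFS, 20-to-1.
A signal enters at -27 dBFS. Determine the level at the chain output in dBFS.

-38.4 dBFS

Stage 1: 8 dB above -35 dBFS, reduced 4:1 to 2 dB above → -33 dBFS; +5 dB make-up → -28 dBFS.
Stage 2: -28 dBFS is 13 dB over -41 dBFS; at 5:1 that becomes 2.6 dB over, giving -38.4 dBFS.
Stage 3: below threshold (-38.4 ≤ -32); passes unchanged; output -38.4 dBFS.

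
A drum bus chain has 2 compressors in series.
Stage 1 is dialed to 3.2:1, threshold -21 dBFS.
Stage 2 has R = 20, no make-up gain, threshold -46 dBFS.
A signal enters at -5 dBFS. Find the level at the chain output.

-44.5 dBFS

Stage 1: -5 dBFS is 16 dB over -21 dBFS; at 3.2:1 that becomes 5 dB over, giving -16 dBFS.
Stage 2: overshoot 30 dB → 30/20 = 1.5 dB → -44.5 dBFS.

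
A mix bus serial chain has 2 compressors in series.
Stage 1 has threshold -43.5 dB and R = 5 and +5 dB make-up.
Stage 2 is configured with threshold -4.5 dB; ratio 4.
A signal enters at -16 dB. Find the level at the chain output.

-33 dB

Stage 1: -16 dB is 27.5 dB over -43.5 dB; at 5:1 that becomes 5.5 dB over, giving -38 dB; +5 dB make-up → -33 dB.
Stage 2: -33 dB ≤ -4.5 dB, so stage 2 doesn't engage; output -33 dB.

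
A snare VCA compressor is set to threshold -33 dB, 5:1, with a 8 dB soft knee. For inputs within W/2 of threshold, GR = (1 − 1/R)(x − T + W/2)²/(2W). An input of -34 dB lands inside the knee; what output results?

-34.45 dB

x − T + W/2 = -34 − (-33) + 4 = 3.
GR = (1 − 1/5) × 3² / 16 = 0.8 × 9 / 16 = 0.45 dB.
Output = -34 − 0.45 = -34.45 dB.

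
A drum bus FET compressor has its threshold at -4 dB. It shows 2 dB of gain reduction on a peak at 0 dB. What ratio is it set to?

2:1

Input overshoot = 0 − (-4) = 4 dB.
Output overshoot = 4 − 2 = 2 dB.
Ratio = input overshoot / output overshoot = 4 / 2 = 2.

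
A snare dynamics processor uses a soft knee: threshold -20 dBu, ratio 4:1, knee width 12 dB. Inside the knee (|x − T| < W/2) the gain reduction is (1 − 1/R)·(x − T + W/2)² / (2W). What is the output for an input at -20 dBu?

-21.125 dBu

x − T + W/2 = -20 − (-20) + 6 = 6.
GR = (1 − 1/4) × 6² / 24 = 0.75 × 36 / 24 = 1.125 dB.
Output = -20 − 1.125 = -21.125 dBu.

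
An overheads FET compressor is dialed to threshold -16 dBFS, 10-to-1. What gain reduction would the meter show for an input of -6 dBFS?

9 dB

The signal is 10 dB above threshold.
A 10:1 ratio leaves 1 dB of that excess.
Gain reduction = 10 − 1 = 9 dB.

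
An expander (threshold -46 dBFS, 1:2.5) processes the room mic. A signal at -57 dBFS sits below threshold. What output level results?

-73.5 dBFS

Below threshold, a 1:2.5 expander applies gain = (2.5−1)×(T − x) of attenuation.
(2.5−1) × 11 = 16.5 dB, so output = -57 − 16.5 = -73.5 dBFS.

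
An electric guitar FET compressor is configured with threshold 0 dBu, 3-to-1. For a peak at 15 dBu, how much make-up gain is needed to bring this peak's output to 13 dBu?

8 dB

The peak compresses to 0 + 15/3 = 5 dBu.
To reach 13 dBu requires 13 − 5 = 8 dB of make-up.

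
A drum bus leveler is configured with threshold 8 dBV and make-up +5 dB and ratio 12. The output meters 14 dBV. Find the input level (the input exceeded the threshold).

Remove make-up: 14 − 5 = 9 dBV.
Post-compression overshoot = 9 − 8 = 1 dB.
Input overshoot = R × output overshoot = 12 dB → input = 8 + 12 = 20 dBV.

20 dBV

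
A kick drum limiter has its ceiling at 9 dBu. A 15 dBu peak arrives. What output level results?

A brickwall limiter is an ∞:1 compressor: any input above the ceiling is clamped to 9 dBu.

9 dBu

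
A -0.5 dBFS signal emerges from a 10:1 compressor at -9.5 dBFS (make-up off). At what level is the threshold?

Let T be the threshold. Output overshoot = (input overshoot)/R, so -9.5 − T = (-0.5 − T)/10.
10·(-9.5 − T) = -0.5 − T → 9·T = -95 − (-0.5) = -94.5.
T = -94.5/9 = -10.5 dBFS.

-10.5 dBFS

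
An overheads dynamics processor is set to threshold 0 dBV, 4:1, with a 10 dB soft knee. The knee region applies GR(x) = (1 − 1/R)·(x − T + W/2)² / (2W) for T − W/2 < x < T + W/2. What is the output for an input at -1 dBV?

-1.6 dBV

x − T + W/2 = -1 − 0 + 5 = 4.
GR = (1 − 1/4) × 4² / 20 = 0.75 × 16 / 20 = 0.6 dB.
Output = -1 − 0.6 = -1.6 dBV.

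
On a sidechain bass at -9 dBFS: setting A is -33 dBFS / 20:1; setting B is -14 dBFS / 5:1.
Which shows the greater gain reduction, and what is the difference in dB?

A, by 18.8 dB

A: GR = 24 − 24/20 = 22.8 dB.
B: GR = 5 − 5/5 = 4 dB.
A applies 18.8 dB more gain reduction.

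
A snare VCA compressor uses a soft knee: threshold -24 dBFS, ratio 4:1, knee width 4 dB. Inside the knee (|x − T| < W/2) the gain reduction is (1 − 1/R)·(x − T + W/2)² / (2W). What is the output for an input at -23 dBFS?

-23.84375 dBFS

x − T + W/2 = -23 − (-24) + 2 = 3.
GR = (1 − 1/4) × 3² / 8 = 0.75 × 9 / 8 = 0.84375 dB.
Output = -23 − 0.84375 = -23.84375 dBFS.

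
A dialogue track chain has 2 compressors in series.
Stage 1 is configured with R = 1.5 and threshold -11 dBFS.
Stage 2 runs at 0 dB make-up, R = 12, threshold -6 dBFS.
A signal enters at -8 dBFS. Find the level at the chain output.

Stage 1: 3 dB above -11 dBFS, reduced 1.5:1 to 2 dB above → -9 dBFS.
Stage 2: -9 dBFS is at or below the -6 dBFS threshold — no compression; output -9 dBFS.

-9 dBFS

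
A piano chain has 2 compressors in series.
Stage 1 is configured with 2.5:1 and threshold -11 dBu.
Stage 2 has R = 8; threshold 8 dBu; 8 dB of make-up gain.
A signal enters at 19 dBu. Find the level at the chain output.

9 dBu

Stage 1: 19 dBu is 30 dB over -11 dBu; at 2.5:1 that becomes 12 dB over, giving 1 dBu.
Stage 2: below threshold (1 ≤ 8); passes unchanged; make-up brings it to 9 dBu.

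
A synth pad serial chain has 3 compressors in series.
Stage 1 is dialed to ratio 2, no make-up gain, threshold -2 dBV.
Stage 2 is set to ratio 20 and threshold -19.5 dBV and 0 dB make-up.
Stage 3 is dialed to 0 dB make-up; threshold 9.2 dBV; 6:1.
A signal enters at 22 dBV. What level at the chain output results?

Stage 1: overshoot 24 dB → 24/2 = 12 dB → 10 dBV.
Stage 2: overshoot 29.5 dB → 29.5/20 = 1.475 dB → -18.025 dBV.
Stage 3: -18.025 dBV ≤ 9.2 dBV, so stage 3 doesn't engage; output -18.025 dBV.

-18.025 dBV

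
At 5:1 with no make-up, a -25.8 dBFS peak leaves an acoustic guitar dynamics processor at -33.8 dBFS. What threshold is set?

Gain reduction = -25.8 − (-33.8) = 8 dB; output overshoot = GR / (R − 1) = 8 / 4 = 2 dB.
Threshold = output − output overshoot = -33.8 − 2 = -35.8 dBFS.

-35.8 dBFS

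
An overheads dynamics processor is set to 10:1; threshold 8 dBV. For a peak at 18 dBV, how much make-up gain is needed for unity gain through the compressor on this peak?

9 dB

Overshoot 10 dB → 10/10 = 1 dB after compression, so the compressed level is 8 + 1 = 9 dBV.
Make-up = target − compressed = 18 − 9 = 9 dB.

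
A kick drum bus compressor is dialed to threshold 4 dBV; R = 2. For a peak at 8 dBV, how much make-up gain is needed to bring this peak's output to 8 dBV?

2 dB

The peak compresses to 4 + 4/2 = 6 dBV.
To reach 8 dBV requires 8 − 6 = 2 dB of make-up.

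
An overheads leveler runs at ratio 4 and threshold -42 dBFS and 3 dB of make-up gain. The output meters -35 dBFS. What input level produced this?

-26 dBFS

Stripping the +3 dB make-up gives -38 dBFS at the gain stage.
The compressed level sits -38 − (-42) = 4 dB over threshold.
Undo the ratio: input overshoot = 4 × 4 = 16 dB, giving input = -26 dBFS.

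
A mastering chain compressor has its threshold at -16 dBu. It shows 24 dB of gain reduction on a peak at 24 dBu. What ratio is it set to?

2.5:1

Input overshoot = 24 − (-16) = 40 dB.
Output overshoot = 40 − 24 = 16 dB.
Ratio = input overshoot / output overshoot = 40 / 16 = 2.5.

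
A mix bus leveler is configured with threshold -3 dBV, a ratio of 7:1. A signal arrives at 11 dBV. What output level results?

-1 dBV

11 dBV sits 14 dB over threshold.
At 7:1 the overshoot is divided by 7, leaving 2 dB above threshold.
So the level is -3 + 2 = -1 dBV.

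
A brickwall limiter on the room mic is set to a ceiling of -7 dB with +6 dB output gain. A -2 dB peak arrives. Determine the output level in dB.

-1 dB

At ∞:1, everything above -7 dB is held at the ceiling.
Output gain then adds 6 dB: -7 + 6 = -1 dB.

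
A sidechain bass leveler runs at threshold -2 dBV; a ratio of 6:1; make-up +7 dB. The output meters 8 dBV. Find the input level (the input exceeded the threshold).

Stripping the +7 dB make-up gives 1 dBV at the gain stage.
Post-compression overshoot = 1 − (-2) = 3 dB.
Before 6:1 compression the overshoot was 3 × 6 = 18 dB, so input = -2 + 18 = 16 dBV.

16 dBV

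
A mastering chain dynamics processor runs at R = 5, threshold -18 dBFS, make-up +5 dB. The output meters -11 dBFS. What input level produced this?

Before make-up, the level was -11 − 5 = -16 dBFS.
That's 2 dB above the -18 dBFS threshold.
Undo the ratio: input overshoot = 2 × 5 = 10 dB, giving input = -8 dBFS.

-8 dBFS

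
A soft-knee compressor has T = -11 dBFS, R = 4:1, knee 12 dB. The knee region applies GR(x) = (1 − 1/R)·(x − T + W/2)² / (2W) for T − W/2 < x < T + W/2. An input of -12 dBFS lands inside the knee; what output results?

x − T + W/2 = -12 − (-11) + 6 = 5.
GR = (1 − 1/4) × 5² / 24 = 0.75 × 25 / 24 = 0.78125 dB.
Output = -12 − 0.78125 = -12.78125 dBFS.

-12.78125 dBFS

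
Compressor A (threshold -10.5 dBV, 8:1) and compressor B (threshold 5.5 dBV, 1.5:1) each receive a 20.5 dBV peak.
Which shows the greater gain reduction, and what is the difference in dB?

A: overshoot 31 dB → output overshoot 3.875 dB → GR 27.125 dB.
B: overshoot 15 dB → output overshoot 10 dB → GR 5 dB.
A reduces 22.125 dB more.

A, by 22.125 dB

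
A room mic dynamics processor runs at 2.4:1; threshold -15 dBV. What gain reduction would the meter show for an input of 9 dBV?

14 dB

Overshoot = 9 − (-15) = 24 dB.
A 2.4:1 ratio leaves 10 dB of that excess.
GR = overshoot in − overshoot out = 24 − 10 = 14 dB.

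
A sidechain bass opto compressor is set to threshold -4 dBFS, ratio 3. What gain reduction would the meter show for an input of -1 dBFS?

2 dB

The signal is 3 dB above threshold.
At 3:1, output sits 3/3 = 1 dB above threshold.
So the signal is attenuated by 3 − 1 = 2 dB.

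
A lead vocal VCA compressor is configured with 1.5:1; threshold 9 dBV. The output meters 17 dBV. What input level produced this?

21 dBV

Post-compression overshoot = 17 − 9 = 8 dB.
Before 1.5:1 compression the overshoot was 8 × 1.5 = 12 dB, so input = 9 + 12 = 21 dBV.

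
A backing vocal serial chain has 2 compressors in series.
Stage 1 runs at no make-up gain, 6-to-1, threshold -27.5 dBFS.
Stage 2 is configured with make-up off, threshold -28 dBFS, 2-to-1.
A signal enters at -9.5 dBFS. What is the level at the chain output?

Stage 1: -9.5 dBFS is 18 dB over -27.5 dBFS; at 6:1 that becomes 3 dB over, giving -24.5 dBFS.
Stage 2: 3.5 dB above -28 dBFS, reduced 2:1 to 1.75 dB above → -26.25 dBFS.

-26.25 dBFS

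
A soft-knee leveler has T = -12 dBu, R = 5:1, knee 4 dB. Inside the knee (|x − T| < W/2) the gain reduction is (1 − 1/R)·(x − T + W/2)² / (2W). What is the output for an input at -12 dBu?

x − T + W/2 = -12 − (-12) + 2 = 2.
GR = (1 − 1/5) × 2² / 8 = 0.8 × 4 / 8 = 0.4 dB.
Output = -12 − 0.4 = -12.4 dBu.

-12.4 dBu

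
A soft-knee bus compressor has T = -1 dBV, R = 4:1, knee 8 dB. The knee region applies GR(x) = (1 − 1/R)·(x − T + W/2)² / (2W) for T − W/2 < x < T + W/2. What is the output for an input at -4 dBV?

-4.046875 dBV

x − T + W/2 = -4 − (-1) + 4 = 1.
GR = (1 − 1/4) × 1² / 16 = 0.75 × 1 / 16 = 0.046875 dB.
Output = -4 − 0.046875 = -4.046875 dBV.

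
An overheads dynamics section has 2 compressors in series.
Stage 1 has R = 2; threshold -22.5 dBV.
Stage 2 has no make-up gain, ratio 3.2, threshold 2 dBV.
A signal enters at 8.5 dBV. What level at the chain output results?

Stage 1: 31 dB above -22.5 dBV, reduced 2:1 to 15.5 dB above → -7 dBV.
Stage 2: -7 dBV is at or below the 2 dBV threshold — no compression; output -7 dBV.

-7 dBV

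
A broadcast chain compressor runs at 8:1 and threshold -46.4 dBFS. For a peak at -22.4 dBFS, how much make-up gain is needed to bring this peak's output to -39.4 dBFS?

4 dB

Overshoot 24 dB → 24/8 = 3 dB after compression, so the compressed level is -46.4 + 3 = -43.4 dBFS.
Make-up = target − compressed = -39.4 − (-43.4) = 4 dB.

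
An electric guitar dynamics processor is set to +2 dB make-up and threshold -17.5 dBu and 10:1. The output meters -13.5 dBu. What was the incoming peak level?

2.5 dBu

Stripping the +2 dB make-up gives -15.5 dBu at the gain stage.
That's 2 dB above the -17.5 dBu threshold.
Input overshoot = R × output overshoot = 20 dB → input = -17.5 + 20 = 2.5 dBu.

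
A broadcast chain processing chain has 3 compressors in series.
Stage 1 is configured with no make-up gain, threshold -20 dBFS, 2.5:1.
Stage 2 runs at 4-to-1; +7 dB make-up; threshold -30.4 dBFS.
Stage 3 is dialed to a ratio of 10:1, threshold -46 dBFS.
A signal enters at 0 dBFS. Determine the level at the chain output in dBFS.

Stage 1: overshoot 20 dB → 20/2.5 = 8 dB → -12 dBFS.
Stage 2: overshoot 18.4 dB → 18.4/4 = 4.6 dB → -25.8 dBFS; +7 dB make-up → -18.8 dBFS.
Stage 3: -18.8 dBFS is 27.2 dB over -46 dBFS; at 10:1 that becomes 2.72 dB over, giving -43.28 dBFS.

-43.28 dBFS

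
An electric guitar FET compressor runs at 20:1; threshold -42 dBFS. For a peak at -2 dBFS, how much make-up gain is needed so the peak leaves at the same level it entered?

The peak compresses to -42 + 40/20 = -40 dBFS.
To reach -2 dBFS requires -2 − (-40) = 38 dB of make-up.

38 dB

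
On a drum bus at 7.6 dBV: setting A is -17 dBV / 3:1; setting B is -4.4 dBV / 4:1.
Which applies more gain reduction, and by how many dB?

A: GR = 24.6 − 24.6/3 = 16.4 dB.
B: GR = 12 − 12/4 = 9 dB.
A applies 7.4 dB more gain reduction.

A, by 7.4 dB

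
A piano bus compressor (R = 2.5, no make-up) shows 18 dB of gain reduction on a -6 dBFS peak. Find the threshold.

Input is 30 dB above T (since output overshoot × R = input overshoot: (-24 − T)·2.5 = -6 − T gives T = -36 dBFS).
Check: -36 + (-6 − (-36))/2.5 = -36 + 12 = -24 dBFS. ✓

-36 dBFS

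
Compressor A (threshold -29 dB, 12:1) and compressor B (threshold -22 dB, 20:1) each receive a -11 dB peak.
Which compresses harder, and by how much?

A, by 6.05 dB

A: GR = 18 − 18/12 = 16.5 dB.
B: GR = 11 − 11/20 = 10.45 dB.
A reduces 6.05 dB more.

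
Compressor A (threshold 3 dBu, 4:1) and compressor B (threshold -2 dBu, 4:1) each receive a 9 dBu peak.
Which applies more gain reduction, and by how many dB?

A: GR = 6 − 6/4 = 4.5 dB.
B: GR = 11 − 11/4 = 8.25 dB.
Difference: 3.75 dB in favour of B.

B, by 3.75 dB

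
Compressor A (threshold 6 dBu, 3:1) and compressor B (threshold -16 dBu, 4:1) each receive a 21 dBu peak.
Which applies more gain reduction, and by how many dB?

A: 15 dB over, compressed to 5 dB over, so 10 dB of GR.
B: 37 dB over, compressed to 9.25 dB over, so 27.75 dB of GR.
Difference: 17.75 dB in favour of B.

B, by 17.75 dB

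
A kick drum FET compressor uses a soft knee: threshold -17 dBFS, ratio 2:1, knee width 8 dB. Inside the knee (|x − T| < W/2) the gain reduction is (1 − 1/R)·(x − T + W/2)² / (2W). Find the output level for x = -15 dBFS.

x − T + W/2 = -15 − (-17) + 4 = 6.
GR = (1 − 1/2) × 6² / 16 = 0.5 × 36 / 16 = 1.125 dB.
Output = -15 − 1.125 = -16.125 dBFS.

-16.125 dBFS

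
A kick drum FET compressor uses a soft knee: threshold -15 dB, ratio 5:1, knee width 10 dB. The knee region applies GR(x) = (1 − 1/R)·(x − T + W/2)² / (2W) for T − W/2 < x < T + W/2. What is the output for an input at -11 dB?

-14.24 dB

x − T + W/2 = -11 − (-15) + 5 = 9.
GR = (1 − 1/5) × 9² / 20 = 0.8 × 81 / 20 = 3.24 dB.
Output = -11 − 3.24 = -14.24 dB.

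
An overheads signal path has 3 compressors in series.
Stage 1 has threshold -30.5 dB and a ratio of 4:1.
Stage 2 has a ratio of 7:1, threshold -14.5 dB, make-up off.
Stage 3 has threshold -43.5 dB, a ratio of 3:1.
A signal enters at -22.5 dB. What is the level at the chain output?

-38.5 dB

Stage 1: overshoot 8 dB → 8/4 = 2 dB → -28.5 dB.
Stage 2: below threshold (-28.5 ≤ -14.5); passes unchanged; output -28.5 dB.
Stage 3: 15 dB above -43.5 dB, reduced 3:1 to 5 dB above → -38.5 dB.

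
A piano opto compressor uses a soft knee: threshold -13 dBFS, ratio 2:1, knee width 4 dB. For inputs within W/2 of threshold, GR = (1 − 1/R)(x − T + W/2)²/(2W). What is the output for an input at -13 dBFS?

x − T + W/2 = -13 − (-13) + 2 = 2.
GR = (1 − 1/2) × 2² / 8 = 0.5 × 4 / 8 = 0.25 dB.
Output = -13 − 0.25 = -13.25 dBFS.

-13.25 dBFS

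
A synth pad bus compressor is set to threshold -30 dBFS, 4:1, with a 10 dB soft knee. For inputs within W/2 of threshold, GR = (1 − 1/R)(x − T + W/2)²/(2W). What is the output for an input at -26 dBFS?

x − T + W/2 = -26 − (-30) + 5 = 9.
GR = (1 − 1/4) × 9² / 20 = 0.75 × 81 / 20 = 3.0375 dB.
Output = -26 − 3.0375 = -29.0375 dBFS.

-29.0375 dBFS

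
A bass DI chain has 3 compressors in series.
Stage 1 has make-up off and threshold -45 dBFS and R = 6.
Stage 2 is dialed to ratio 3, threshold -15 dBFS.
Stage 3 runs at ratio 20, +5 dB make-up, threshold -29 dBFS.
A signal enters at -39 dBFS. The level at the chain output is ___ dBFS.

Stage 1: overshoot 6 dB → 6/6 = 1 dB → -44 dBFS.
Stage 2: below threshold (-44 ≤ -15); passes unchanged; output -44 dBFS.
Stage 3: -44 dBFS is at or below the -29 dBFS threshold — no compression; make-up brings it to -39 dBFS.

-39 dBFS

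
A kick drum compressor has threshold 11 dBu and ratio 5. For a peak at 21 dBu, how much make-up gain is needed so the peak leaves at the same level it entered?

Without make-up, output = threshold + overshoot/5 = 11 + 2 = 13 dBu.
Gap to target: 8 dB.

8 dB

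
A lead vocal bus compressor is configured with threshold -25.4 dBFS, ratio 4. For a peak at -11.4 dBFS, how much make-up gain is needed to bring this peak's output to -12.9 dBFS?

9 dB

Overshoot 14 dB → 14/4 = 3.5 dB after compression, so the compressed level is -25.4 + 3.5 = -21.9 dBFS.
Make-up = target − compressed = -12.9 − (-21.9) = 9 dB.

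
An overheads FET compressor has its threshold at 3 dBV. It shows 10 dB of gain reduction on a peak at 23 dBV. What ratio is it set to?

Input overshoot = 23 − 3 = 20 dB.
Output overshoot = 20 − 10 = 10 dB.
Ratio = input overshoot / output overshoot = 20 / 10 = 2.

2:1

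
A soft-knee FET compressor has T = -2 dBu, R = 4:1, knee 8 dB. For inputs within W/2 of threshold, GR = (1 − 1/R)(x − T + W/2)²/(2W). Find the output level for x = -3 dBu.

x − T + W/2 = -3 − (-2) + 4 = 3.
GR = (1 − 1/4) × 3² / 16 = 0.75 × 9 / 16 = 0.421875 dB.
Output = -3 − 0.421875 = -3.421875 dBu.

-3.421875 dBu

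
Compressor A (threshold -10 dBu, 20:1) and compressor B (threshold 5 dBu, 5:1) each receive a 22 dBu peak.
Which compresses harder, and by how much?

A: 32 dB over, compressed to 1.6 dB over, so 30.4 dB of GR.
B: 17 dB over, compressed to 3.4 dB over, so 13.6 dB of GR.
A applies 16.8 dB more gain reduction.

A, by 16.8 dB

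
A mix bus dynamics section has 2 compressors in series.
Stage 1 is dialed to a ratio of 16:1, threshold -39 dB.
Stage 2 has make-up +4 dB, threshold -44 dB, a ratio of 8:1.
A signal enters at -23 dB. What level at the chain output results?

-39.25 dB

Stage 1: -23 dB is 16 dB over -39 dB; at 16:1 that becomes 1 dB over, giving -38 dB.
Stage 2: -38 dB is 6 dB over -44 dB; at 8:1 that becomes 0.75 dB over, giving -43.25 dB; +4 dB make-up → -39.25 dB.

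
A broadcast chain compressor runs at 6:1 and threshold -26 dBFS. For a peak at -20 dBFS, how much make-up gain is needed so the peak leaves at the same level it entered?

5 dB

The peak compresses to -26 + 6/6 = -25 dBFS.
To reach -20 dBFS requires -20 − (-25) = 5 dB of make-up.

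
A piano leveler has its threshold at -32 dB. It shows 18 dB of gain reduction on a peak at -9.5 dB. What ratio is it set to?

Input overshoot = -9.5 − (-32) = 22.5 dB.
Output overshoot = 22.5 − 18 = 4.5 dB.
Ratio = input overshoot / output overshoot = 22.5 / 4.5 = 5.

5:1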